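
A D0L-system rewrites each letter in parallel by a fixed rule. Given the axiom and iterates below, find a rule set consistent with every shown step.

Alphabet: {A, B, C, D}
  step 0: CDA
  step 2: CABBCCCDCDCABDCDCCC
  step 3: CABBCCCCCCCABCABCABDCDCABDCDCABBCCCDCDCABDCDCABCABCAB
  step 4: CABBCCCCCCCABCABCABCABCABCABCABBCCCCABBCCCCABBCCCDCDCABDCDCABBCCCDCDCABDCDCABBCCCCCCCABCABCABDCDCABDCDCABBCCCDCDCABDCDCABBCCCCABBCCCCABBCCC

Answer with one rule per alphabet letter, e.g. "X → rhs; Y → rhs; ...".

A->B, B->CCC, C->CAB, D->DCD

  step 3 ⇒ step 4: CABBCCCCCCCABCABCABDCDCABDCDCABBCCCDCDCABDCDCABCABCAB ⇒ CAB·B·CCC·CCC·CAB·CAB·CAB·CAB·CAB·CAB·CAB·B·CCC·CAB·B·CCC·CAB·B·CCC·DCD·CAB·DCD·CAB·B·CCC·DCD·CAB·DCD·CAB·B·CCC·CCC·CAB·CAB·CAB·DCD·CAB·DCD·CAB·B·CCC·DCD·CAB·DCD·CAB·B·CCC·CAB·B·CCC·CAB·B·CCC
    A ↦ B
    B ↦ CCC
    C ↦ CAB
    D ↦ DCD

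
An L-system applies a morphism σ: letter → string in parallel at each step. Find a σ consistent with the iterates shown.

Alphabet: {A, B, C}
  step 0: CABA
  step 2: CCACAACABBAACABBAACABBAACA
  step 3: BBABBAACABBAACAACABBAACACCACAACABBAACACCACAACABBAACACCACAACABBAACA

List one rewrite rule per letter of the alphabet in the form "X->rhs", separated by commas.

  step 2 ⇒ step 3: CCACAACABBAACABBAACABBAACA ⇒ BBA·BBA·ACA·BBA·ACA·ACA·BBA·ACA·C·C·ACA·ACA·BBA·ACA·C·C·ACA·ACA·BBA·ACA·C·C·ACA·ACA·BBA·ACA
    A ↦ ACA
    B ↦ C
    C ↦ BBA

A->ACA, B->C, C->BBA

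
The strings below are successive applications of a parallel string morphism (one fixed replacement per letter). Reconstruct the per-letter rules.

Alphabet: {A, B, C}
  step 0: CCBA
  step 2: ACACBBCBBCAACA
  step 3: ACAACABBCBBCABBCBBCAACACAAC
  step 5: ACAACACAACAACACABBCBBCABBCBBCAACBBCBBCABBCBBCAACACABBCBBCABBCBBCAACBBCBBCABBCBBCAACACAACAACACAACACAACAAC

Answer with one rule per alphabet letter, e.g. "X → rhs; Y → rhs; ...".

A->AC, B->BBC, C->A

  step 2 ⇒ step 3: ACACBBCBBCAACA ⇒ AC·A·AC·A·BBC·BBC·A·BBC·BBC·A·AC·AC·A·AC
    A ↦ AC
    B ↦ BBC
    C ↦ A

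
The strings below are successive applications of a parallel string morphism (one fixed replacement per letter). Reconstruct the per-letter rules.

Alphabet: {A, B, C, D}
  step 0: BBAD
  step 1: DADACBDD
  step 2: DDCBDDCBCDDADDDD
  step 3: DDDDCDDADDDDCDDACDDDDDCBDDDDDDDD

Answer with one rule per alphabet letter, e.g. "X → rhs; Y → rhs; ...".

  step 2 ⇒ step 3: DDCBDDCBCDDADDDD ⇒ DD·DD·CD·DA·DD·DD·CD·DA·CD·DD·DD·CB·DD·DD·DD·DD
    A ↦ CB
    B ↦ DA
    C ↦ CD
    D ↦ DD

A->CB, B->DA, C->CD, D->DD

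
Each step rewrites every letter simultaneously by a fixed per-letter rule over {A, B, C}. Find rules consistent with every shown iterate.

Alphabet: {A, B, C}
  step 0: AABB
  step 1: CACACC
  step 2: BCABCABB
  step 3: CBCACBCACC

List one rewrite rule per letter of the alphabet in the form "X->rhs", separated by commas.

  step 2 ⇒ step 3: BCABCABB ⇒ C·B·CA·C·B·CA·C·C
    A ↦ CA
    B ↦ C
    C ↦ B

A->CA, B->C, C->B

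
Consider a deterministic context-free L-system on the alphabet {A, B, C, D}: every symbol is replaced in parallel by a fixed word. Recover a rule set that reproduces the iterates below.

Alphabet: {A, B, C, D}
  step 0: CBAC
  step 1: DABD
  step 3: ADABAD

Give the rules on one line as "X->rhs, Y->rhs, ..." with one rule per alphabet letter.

A->B, B->A, C->D, D->BC

  step 0 ⇒ step 1: CBAC ⇒ D·A·B·D
    A ↦ B
    B ↦ A
    C ↦ D
    D ↦ BC  (constrained at step 1)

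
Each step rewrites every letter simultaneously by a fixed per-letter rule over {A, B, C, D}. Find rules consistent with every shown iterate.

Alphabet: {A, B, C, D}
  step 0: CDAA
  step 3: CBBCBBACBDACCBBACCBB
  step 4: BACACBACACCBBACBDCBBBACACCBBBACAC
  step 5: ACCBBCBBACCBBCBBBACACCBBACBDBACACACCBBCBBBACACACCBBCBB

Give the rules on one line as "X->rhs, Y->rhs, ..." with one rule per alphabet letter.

  step 4 ⇒ step 5: BACACBACACCBBACBDCBBBACACCBBBACAC ⇒ AC·CB·B·CB·B·AC·CB·B·CB·B·B·AC·AC·CB·B·AC·BD·B·AC·AC·AC·CB·B·CB·B·B·AC·AC·AC·CB·B·CB·B
    A ↦ CB
    B ↦ AC
    C ↦ B
    D ↦ BD

A->CB, B->AC, C->B, D->BD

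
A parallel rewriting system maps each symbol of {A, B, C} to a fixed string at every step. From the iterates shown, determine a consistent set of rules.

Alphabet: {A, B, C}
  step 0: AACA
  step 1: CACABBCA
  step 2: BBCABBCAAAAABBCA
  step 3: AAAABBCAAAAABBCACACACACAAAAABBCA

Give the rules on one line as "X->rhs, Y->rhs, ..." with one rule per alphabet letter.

  step 2 ⇒ step 3: BBCABBCAAAAABBCA ⇒ AA·AA·BB·CA·AA·AA·BB·CA·CA·CA·CA·CA·AA·AA·BB·CA
    A ↦ CA
    B ↦ AA
    C ↦ BB

A->CA, B->AA, C->BB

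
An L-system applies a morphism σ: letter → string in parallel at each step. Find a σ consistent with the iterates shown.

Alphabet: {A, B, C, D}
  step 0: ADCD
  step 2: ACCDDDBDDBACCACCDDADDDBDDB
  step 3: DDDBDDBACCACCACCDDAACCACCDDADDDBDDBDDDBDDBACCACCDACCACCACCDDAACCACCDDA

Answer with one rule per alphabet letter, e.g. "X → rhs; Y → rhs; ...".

  step 2 ⇒ step 3: ACCDDDBDDBACCACCDDADDDBDDB ⇒ D·DDB·DDB·ACC·ACC·ACC·DDA·ACC·ACC·DDA·D·DDB·DDB·D·DDB·DDB·ACC·ACC·D·ACC·ACC·ACC·DDA·ACC·ACC·DDA
    A ↦ D
    B ↦ DDA
    C ↦ DDB
    D ↦ ACC

A->D, B->DDA, C->DDB, D->ACC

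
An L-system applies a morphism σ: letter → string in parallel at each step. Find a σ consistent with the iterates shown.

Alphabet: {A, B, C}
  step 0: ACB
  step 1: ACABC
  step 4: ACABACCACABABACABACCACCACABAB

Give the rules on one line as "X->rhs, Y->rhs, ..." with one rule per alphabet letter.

A->AC, B->C, C->AB

  step 0 ⇒ step 1: ACB ⇒ AC·AB·C
    A ↦ AC
    B ↦ C
    C ↦ AB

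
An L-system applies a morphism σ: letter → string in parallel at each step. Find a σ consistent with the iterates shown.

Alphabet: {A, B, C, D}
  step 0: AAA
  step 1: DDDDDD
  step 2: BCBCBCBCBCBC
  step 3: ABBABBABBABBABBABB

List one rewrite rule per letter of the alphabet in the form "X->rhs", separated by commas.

A->DD, B->AB, C->B, D->BC

  step 2 ⇒ step 3: BCBCBCBCBCBC ⇒ AB·B·AB·B·AB·B·AB·B·AB·B·AB·B
    B ↦ AB
    C ↦ B
  step 0 ⇒ step 1: AAA ⇒ DD·DD·DD
    A ↦ DD
  step 1 ⇒ step 2: DDDDDD ⇒ BC·BC·BC·BC·BC·BC
    D ↦ BC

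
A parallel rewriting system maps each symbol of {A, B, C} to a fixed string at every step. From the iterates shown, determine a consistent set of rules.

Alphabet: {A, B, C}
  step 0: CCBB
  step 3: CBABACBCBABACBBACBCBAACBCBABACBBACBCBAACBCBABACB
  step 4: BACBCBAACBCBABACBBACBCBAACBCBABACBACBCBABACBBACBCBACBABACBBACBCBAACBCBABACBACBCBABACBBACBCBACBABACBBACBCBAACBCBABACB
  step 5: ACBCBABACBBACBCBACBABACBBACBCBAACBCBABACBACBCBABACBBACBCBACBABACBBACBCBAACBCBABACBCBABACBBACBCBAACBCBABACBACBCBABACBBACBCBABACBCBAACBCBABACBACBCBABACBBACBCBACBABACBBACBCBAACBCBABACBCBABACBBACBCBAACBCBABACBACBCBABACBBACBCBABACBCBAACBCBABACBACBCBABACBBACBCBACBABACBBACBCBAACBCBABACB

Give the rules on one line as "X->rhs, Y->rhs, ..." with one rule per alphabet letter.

  step 4 ⇒ step 5: BACBCBAACBCBABACBBACBCBAACBCBABACBACBCBABACBBACBCBACBABACBBACBCBAACBCBABACBACBCBABACBBACBCBACBABACBBACBCBAACBCBABACB ⇒ ACB·CBA·B·ACB·B·ACB·CBA·CBA·B·ACB·B·ACB·CBA·ACB·CBA·B·ACB·ACB·CBA·B·ACB·B·ACB·CBA·CBA·B·ACB·B·ACB·CBA·ACB·CBA·B·ACB·CBA·B·ACB·B·ACB·CBA·ACB·CBA·B·ACB·ACB·CBA·B·ACB·B·ACB·CBA·B·ACB·CBA·ACB·CBA·B·ACB·ACB·CBA·B·ACB·B·ACB·CBA·CBA·B·ACB·B·ACB·CBA·ACB·CBA·B·ACB·CBA·B·ACB·B·ACB·CBA·ACB·CBA·B·ACB·ACB·CBA·B·ACB·B·ACB·CBA·B·ACB·CBA·ACB·CBA·B·ACB·ACB·CBA·B·ACB·B·ACB·CBA·CBA·B·ACB·B·ACB·CBA·ACB·CBA·B·ACB
    A ↦ CBA
    B ↦ ACB
    C ↦ B

A->CBA, B->ACB, C->B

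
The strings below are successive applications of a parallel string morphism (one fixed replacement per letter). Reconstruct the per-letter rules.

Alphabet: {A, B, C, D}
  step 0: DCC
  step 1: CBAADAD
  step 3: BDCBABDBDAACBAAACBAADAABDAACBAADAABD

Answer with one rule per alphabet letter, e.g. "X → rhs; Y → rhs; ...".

A->BD, B->AA, C->AD, D->CBA

  step 0 ⇒ step 1: DCC ⇒ CBA·AD·AD
    C ↦ AD
    D ↦ CBA
    A ↦ BD  (constrained at step 1)
    B ↦ AA  (constrained at step 1)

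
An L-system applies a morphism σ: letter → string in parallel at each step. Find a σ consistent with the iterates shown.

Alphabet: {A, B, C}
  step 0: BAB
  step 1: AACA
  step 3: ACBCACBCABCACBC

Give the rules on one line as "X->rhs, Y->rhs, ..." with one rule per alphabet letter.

A->AC, B->A, C->BC

  step 0 ⇒ step 1: BAB ⇒ A·AC·A
    A ↦ AC
    B ↦ A
    C ↦ BC  (constrained at step 1)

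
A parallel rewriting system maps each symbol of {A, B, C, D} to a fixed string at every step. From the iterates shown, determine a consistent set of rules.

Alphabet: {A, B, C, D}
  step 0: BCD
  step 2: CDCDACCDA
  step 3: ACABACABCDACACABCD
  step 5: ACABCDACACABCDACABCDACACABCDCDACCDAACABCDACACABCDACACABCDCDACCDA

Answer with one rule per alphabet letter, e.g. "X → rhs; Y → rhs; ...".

  step 2 ⇒ step 3: CDCDACCDA ⇒ AC·AB·AC·AB·CD·AC·AC·AB·CD
    A ↦ CD
    C ↦ AC
    D ↦ AB
    B ↦ A  (constrained at step 0)

A->CD, B->A, C->AC, D->AB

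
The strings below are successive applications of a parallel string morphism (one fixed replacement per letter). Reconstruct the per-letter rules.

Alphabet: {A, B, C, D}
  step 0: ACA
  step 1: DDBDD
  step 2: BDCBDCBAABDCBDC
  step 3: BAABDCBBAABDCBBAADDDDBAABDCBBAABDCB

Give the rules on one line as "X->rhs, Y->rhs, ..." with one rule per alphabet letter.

  step 2 ⇒ step 3: BDCBDCBAABDCBDC ⇒ BAA·BDC·B·BAA·BDC·B·BAA·DD·DD·BAA·BDC·B·BAA·BDC·B
    A ↦ DD
    B ↦ BAA
    C ↦ B
    D ↦ BDC

A->DD, B->BAA, C->B, D->BDC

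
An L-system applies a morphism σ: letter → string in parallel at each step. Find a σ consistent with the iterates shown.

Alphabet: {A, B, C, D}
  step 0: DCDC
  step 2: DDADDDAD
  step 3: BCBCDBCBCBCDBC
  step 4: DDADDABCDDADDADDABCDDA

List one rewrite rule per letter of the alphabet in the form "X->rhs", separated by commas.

  step 3 ⇒ step 4: BCBCDBCBCBCDBC ⇒ DD·A·DD·A·BC·DD·A·DD·A·DD·A·BC·DD·A
    B ↦ DD
    C ↦ A
    D ↦ BC
  step 2 ⇒ step 3: DDADDDAD ⇒ BC·BC·D·BC·BC·BC·D·BC
    A ↦ D

A->D, B->DD, C->A, D->BC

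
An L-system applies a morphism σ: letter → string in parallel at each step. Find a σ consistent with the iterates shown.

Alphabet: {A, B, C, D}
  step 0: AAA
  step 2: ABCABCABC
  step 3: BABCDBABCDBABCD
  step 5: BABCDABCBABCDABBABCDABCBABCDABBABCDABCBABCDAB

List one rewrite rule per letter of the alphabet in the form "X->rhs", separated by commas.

A->B, B->ABC, C->D, D->A

  step 2 ⇒ step 3: ABCABCABC ⇒ B·ABC·D·B·ABC·D·B·ABC·D
    A ↦ B
    B ↦ ABC
    C ↦ D
    D ↦ A  (constrained at step 3)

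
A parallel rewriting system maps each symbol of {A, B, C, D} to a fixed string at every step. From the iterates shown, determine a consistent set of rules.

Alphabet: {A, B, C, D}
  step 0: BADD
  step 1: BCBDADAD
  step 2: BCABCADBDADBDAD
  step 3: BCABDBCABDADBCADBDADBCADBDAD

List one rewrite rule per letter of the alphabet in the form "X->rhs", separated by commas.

A->BD, B->BC, C->A, D->AD

  step 2 ⇒ step 3: BCABCADBDADBDAD ⇒ BC·A·BD·BC·A·BD·AD·BC·AD·BD·AD·BC·AD·BD·AD
    A ↦ BD
    B ↦ BC
    C ↦ A
    D ↦ AD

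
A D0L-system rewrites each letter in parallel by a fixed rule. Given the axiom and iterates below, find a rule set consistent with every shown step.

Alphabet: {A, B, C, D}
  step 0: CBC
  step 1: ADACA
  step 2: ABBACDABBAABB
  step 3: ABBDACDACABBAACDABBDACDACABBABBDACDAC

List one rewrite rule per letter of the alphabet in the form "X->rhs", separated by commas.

  step 2 ⇒ step 3: ABBACDABBAABB ⇒ ABB·DAC·DAC·ABB·A·ACD·ABB·DAC·DAC·ABB·ABB·DAC·DAC
    A ↦ ABB
    B ↦ DAC
    C ↦ A
    D ↦ ACD

A->ABB, B->DAC, C->A, D->ACD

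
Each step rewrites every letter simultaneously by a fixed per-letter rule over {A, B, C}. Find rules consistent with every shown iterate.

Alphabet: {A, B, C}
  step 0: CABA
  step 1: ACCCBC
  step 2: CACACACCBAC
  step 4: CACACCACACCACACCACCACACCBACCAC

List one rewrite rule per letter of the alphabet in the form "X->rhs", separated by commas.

  step 1 ⇒ step 2: ACCCBC ⇒ C·AC·AC·AC·CB·AC
    A ↦ C
    B ↦ CB
    C ↦ AC

A->C, B->CB, C->AC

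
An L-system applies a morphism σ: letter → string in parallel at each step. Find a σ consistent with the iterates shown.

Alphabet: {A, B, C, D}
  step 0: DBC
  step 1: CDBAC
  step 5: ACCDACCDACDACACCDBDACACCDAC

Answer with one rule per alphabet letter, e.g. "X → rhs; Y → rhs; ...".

A->D, B->DB, C->AC, D->C

  step 0 ⇒ step 1: DBC ⇒ C·DB·AC
    B ↦ DB
    C ↦ AC
    D ↦ C
    A ↦ D  (constrained at step 1)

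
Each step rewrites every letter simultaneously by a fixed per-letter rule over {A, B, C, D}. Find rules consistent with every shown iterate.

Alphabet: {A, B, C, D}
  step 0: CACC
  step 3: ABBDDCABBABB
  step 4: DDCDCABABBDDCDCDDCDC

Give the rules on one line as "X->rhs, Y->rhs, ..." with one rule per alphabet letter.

  step 3 ⇒ step 4: ABBDDCABBABB ⇒ D·DC·DC·AB·AB·B·D·DC·DC·D·DC·DC
    A ↦ D
    B ↦ DC
    C ↦ B
    D ↦ AB

A->D, B->DC, C->B, D->AB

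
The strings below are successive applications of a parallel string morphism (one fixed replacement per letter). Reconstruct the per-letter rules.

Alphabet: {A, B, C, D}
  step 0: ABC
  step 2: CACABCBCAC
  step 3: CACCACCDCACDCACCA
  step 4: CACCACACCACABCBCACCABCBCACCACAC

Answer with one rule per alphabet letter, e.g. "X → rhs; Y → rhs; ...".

  step 3 ⇒ step 4: CACCACCDCACDCACCA ⇒ CA·C·CA·CA·C·CA·CA·BCB·CA·C·CA·BCB·CA·C·CA·CA·C
    A ↦ C
    C ↦ CA
    D ↦ BCB
  step 2 ⇒ step 3: CACABCBCAC ⇒ CA·C·CA·C·CD·CA·CD·CA·C·CA
    B ↦ CD

A->C, B->CD, C->CA, D->BCB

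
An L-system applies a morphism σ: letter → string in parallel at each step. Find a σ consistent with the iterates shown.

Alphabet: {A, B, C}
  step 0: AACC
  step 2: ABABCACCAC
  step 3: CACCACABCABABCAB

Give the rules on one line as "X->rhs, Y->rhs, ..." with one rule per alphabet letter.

  step 2 ⇒ step 3: ABABCACCAC ⇒ C·AC·C·AC·AB·C·AB·AB·C·AB
    A ↦ C
    B ↦ AC
    C ↦ AB

A->C, B->AC, C->AB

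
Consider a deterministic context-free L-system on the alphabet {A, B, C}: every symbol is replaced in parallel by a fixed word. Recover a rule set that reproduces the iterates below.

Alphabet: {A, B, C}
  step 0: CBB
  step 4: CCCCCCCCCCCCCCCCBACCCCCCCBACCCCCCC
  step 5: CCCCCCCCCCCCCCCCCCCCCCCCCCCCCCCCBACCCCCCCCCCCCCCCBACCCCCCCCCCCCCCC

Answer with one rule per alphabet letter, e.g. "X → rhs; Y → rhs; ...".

A->C, B->BA, C->CC

  step 4 ⇒ step 5: CCCCCCCCCCCCCCCCBACCCCCCCBACCCCCCC ⇒ CC·CC·CC·CC·CC·CC·CC·CC·CC·CC·CC·CC·CC·CC·CC·CC·BA·C·CC·CC·CC·CC·CC·CC·CC·BA·C·CC·CC·CC·CC·CC·CC·CC
    A ↦ C
    B ↦ BA
    C ↦ CC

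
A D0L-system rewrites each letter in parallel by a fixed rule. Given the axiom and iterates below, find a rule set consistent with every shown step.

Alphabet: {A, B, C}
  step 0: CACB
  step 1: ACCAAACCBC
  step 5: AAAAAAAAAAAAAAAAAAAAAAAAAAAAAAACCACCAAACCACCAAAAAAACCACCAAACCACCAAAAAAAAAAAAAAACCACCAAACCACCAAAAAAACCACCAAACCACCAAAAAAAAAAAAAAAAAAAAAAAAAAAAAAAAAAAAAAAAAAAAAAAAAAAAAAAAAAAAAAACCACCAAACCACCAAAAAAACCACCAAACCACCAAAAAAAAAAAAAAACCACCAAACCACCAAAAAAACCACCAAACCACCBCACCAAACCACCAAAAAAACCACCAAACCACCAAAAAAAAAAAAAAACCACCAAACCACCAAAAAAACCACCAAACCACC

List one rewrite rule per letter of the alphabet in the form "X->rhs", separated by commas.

  step 0 ⇒ step 1: CACB ⇒ ACC·AA·ACC·BC
    A ↦ AA
    B ↦ BC
    C ↦ ACC

A->AA, B->BC, C->ACC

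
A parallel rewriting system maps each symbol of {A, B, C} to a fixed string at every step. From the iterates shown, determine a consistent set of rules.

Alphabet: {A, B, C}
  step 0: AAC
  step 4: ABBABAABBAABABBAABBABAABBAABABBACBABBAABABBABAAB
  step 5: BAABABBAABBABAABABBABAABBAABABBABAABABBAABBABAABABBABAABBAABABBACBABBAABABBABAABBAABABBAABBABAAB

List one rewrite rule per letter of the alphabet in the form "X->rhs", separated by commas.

  step 4 ⇒ step 5: ABBABAABBAABABBAABBABAABBAABABBACBABBAABABBABAAB ⇒ BA·AB·AB·BA·AB·BA·BA·AB·AB·BA·BA·AB·BA·AB·AB·BA·BA·AB·AB·BA·AB·BA·BA·AB·AB·BA·BA·AB·BA·AB·AB·BA·CB·AB·BA·AB·AB·BA·BA·AB·BA·AB·AB·BA·AB·BA·BA·AB
    A ↦ BA
    B ↦ AB
    C ↦ CB

A->BA, B->AB, C->CB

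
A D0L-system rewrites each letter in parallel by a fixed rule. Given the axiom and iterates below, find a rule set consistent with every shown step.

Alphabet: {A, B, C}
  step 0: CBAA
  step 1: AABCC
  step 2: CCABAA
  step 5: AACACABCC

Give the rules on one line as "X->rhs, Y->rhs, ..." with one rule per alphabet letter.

  step 1 ⇒ step 2: AABCC ⇒ C·C·AB·A·A
    A ↦ C
    B ↦ AB
    C ↦ A

A->C, B->AB, C->A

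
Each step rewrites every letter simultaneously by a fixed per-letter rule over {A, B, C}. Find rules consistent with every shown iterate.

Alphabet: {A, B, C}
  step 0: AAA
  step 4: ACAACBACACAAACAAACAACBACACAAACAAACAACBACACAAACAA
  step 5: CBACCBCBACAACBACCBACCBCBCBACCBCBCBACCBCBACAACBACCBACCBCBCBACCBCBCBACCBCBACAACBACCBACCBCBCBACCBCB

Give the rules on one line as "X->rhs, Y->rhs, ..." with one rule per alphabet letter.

A->CB, B->AA, C->AC

  step 4 ⇒ step 5: ACAACBACACAAACAAACAACBACACAAACAAACAACBACACAAACAA ⇒ CB·AC·CB·CB·AC·AA·CB·AC·CB·AC·CB·CB·CB·AC·CB·CB·CB·AC·CB·CB·AC·AA·CB·AC·CB·AC·CB·CB·CB·AC·CB·CB·CB·AC·CB·CB·AC·AA·CB·AC·CB·AC·CB·CB·CB·AC·CB·CB
    A ↦ CB
    B ↦ AA
    C ↦ AC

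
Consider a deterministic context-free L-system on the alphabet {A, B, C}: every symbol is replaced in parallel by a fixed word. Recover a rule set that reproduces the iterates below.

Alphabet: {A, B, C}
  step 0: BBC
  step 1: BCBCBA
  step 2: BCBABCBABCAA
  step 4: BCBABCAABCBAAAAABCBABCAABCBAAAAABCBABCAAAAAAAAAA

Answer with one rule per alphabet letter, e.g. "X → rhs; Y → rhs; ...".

  step 1 ⇒ step 2: BCBCBA ⇒ BC·BA·BC·BA·BC·AA
    A ↦ AA
    B ↦ BC
    C ↦ BA

A->AA, B->BC, C->BA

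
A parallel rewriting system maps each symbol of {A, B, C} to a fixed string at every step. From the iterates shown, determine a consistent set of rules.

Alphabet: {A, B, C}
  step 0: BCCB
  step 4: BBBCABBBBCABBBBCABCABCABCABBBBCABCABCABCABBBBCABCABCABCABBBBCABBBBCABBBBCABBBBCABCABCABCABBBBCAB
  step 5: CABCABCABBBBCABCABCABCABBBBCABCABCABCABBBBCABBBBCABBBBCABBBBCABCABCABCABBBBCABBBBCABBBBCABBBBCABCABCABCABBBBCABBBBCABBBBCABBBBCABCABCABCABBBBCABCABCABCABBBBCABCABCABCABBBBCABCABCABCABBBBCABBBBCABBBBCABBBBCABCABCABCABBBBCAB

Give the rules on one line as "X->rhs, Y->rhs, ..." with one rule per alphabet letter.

  step 4 ⇒ step 5: BBBCABBBBCABBBBCABCABCABCABBBBCABCABCABCABBBBCABCABCABCABBBBCABBBBCABBBBCABBBBCABCABCABCABBBBCAB ⇒ CAB·CAB·CAB·B·BB·CAB·CAB·CAB·CAB·B·BB·CAB·CAB·CAB·CAB·B·BB·CAB·B·BB·CAB·B·BB·CAB·B·BB·CAB·CAB·CAB·CAB·B·BB·CAB·B·BB·CAB·B·BB·CAB·B·BB·CAB·CAB·CAB·CAB·B·BB·CAB·B·BB·CAB·B·BB·CAB·B·BB·CAB·CAB·CAB·CAB·B·BB·CAB·CAB·CAB·CAB·B·BB·CAB·CAB·CAB·CAB·B·BB·CAB·CAB·CAB·CAB·B·BB·CAB·B·BB·CAB·B·BB·CAB·B·BB·CAB·CAB·CAB·CAB·B·BB·CAB
    A ↦ BB
    B ↦ CAB
    C ↦ B

A->BB, B->CAB, C->B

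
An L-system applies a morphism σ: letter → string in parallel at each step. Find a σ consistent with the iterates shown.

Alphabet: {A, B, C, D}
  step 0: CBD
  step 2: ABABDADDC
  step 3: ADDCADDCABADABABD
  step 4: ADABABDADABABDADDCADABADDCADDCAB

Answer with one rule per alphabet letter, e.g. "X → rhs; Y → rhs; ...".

  step 3 ⇒ step 4: ADDCADDCABADABABD ⇒ AD·AB·AB·D·AD·AB·AB·D·AD·DC·AD·AB·AD·DC·AD·DC·AB
    A ↦ AD
    B ↦ DC
    C ↦ D
    D ↦ AB

A->AD, B->DC, C->D, D->AB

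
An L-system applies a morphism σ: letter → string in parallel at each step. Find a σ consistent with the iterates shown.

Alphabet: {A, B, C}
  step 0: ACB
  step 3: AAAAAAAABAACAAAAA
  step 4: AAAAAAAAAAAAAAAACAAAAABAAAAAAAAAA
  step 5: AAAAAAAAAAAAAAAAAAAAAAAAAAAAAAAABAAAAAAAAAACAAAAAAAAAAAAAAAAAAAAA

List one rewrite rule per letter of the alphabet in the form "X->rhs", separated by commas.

  step 4 ⇒ step 5: AAAAAAAAAAAAAAAACAAAAABAAAAAAAAAA ⇒ AA·AA·AA·AA·AA·AA·AA·AA·AA·AA·AA·AA·AA·AA·AA·AA·B·AA·AA·AA·AA·AA·CA·AA·AA·AA·AA·AA·AA·AA·AA·AA·AA
    A ↦ AA
    B ↦ CA
    C ↦ B

A->AA, B->CA, C->B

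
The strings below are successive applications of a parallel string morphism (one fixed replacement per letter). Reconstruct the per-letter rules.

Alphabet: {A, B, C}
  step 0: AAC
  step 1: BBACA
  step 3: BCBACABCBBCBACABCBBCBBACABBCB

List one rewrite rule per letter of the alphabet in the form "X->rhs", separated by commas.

A->B, B->BCB, C->ACA

  step 0 ⇒ step 1: AAC ⇒ B·B·ACA
    A ↦ B
    C ↦ ACA
    B ↦ BCB  (constrained at step 1)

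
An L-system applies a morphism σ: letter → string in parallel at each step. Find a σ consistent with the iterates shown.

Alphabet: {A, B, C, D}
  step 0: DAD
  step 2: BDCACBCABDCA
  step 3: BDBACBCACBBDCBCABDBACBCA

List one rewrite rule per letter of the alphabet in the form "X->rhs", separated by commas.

A->CA, B->BD, C->CB, D->BA

  step 2 ⇒ step 3: BDCACBCABDCA ⇒ BD·BA·CB·CA·CB·BD·CB·CA·BD·BA·CB·CA
    A ↦ CA
    B ↦ BD
    C ↦ CB
    D ↦ BA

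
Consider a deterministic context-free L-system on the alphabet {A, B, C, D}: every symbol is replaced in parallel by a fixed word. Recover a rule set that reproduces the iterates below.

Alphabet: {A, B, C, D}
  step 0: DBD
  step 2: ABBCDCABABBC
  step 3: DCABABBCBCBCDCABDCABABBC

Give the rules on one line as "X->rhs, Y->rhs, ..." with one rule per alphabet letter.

  step 2 ⇒ step 3: ABBCDCABABBC ⇒ DC·AB·AB·BC·BC·BC·DC·AB·DC·AB·AB·BC
    A ↦ DC
    B ↦ AB
    C ↦ BC
    D ↦ BC

A->DC, B->AB, C->BC, D->BC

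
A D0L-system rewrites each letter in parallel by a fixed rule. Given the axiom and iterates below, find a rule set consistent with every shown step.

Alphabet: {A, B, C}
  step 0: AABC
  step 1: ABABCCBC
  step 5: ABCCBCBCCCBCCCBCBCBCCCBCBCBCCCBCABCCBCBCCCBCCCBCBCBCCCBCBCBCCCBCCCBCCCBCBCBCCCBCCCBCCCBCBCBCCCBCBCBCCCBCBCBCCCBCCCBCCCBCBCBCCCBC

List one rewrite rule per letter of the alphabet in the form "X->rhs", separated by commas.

  step 0 ⇒ step 1: AABC ⇒ AB·AB·CC·BC
    A ↦ AB
    B ↦ CC
    C ↦ BC

A->AB, B->CC, C->BC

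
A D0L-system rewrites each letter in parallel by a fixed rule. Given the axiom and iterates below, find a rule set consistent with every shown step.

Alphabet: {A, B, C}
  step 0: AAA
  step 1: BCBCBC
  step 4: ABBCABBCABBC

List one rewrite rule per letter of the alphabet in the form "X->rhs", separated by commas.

  step 0 ⇒ step 1: AAA ⇒ BC·BC·BC
    A ↦ BC
    B ↦ A  (constrained at step 1)
    C ↦ B  (constrained at step 1)

A->BC, B->A, C->B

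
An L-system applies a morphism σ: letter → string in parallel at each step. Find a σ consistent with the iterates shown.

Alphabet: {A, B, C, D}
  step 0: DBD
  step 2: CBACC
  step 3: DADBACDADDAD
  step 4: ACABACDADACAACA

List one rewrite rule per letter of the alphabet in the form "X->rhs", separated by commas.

A->C, B->BA, C->DAD, D->A

  step 3 ⇒ step 4: DADBACDADDAD ⇒ A·C·A·BA·C·DAD·A·C·A·A·C·A
    A ↦ C
    B ↦ BA
    C ↦ DAD
    D ↦ A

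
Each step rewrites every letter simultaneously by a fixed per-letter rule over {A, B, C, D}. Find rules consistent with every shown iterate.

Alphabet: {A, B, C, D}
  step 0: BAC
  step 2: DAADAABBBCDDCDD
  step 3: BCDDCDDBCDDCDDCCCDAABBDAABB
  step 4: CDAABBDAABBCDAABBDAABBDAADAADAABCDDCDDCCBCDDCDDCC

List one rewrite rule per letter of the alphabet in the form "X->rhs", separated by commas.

A->CDD, B->C, C->DAA, D->B

  step 3 ⇒ step 4: BCDDCDDBCDDCDDCCCDAABBDAABB ⇒ C·DAA·B·B·DAA·B·B·C·DAA·B·B·DAA·B·B·DAA·DAA·DAA·B·CDD·CDD·C·C·B·CDD·CDD·C·C
    A ↦ CDD
    B ↦ C
    C ↦ DAA
    D ↦ B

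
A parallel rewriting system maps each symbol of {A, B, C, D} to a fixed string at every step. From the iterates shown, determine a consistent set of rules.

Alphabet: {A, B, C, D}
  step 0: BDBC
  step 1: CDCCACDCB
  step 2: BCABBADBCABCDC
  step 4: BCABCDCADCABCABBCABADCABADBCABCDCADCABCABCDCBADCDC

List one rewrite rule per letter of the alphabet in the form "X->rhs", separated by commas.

  step 1 ⇒ step 2: CDCCACDCB ⇒ B·CA·B·B·AD·B·CA·B·CDC
    A ↦ AD
    B ↦ CDC
    C ↦ B
    D ↦ CA

A->AD, B->CDC, C->B, D->CA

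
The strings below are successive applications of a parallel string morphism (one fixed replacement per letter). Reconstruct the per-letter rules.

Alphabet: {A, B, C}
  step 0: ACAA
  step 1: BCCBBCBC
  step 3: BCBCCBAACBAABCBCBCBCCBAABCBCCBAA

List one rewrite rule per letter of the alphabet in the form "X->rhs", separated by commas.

  step 0 ⇒ step 1: ACAA ⇒ BC·CB·BC·BC
    A ↦ BC
    C ↦ CB
    B ↦ AA  (constrained at step 1)

A->BC, B->AA, C->CB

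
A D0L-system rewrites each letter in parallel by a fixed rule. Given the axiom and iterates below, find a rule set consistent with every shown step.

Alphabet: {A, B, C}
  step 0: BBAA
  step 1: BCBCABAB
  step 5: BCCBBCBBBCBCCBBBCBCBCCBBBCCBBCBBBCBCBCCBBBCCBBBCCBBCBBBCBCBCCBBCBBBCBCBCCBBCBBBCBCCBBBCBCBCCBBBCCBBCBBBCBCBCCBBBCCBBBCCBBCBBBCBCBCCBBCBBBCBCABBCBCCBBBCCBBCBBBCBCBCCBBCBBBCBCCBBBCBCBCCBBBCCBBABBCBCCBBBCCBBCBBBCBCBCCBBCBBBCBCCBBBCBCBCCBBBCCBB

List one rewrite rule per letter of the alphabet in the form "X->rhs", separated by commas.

  step 0 ⇒ step 1: BBAA ⇒ BC·BC·AB·AB
    A ↦ AB
    B ↦ BC
    C ↦ CBB  (constrained at step 1)

A->AB, B->BC, C->CBB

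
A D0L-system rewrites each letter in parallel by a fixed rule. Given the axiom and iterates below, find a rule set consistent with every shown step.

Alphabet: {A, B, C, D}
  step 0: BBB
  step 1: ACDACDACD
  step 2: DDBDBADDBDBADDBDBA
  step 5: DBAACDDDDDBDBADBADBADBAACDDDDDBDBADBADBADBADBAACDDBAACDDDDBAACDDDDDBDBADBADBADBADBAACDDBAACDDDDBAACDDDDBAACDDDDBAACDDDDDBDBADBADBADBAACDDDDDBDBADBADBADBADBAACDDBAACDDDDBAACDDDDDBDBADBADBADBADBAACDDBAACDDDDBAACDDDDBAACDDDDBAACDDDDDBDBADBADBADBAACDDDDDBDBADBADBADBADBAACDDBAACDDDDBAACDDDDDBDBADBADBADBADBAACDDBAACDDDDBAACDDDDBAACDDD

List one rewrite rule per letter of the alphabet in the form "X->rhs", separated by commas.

  step 1 ⇒ step 2: ACDACDACD ⇒ DD·B·DBA·DD·B·DBA·DD·B·DBA
    A ↦ DD
    C ↦ B
    D ↦ DBA
  step 0 ⇒ step 1: BBB ⇒ ACD·ACD·ACD
    B ↦ ACD

A->DD, B->ACD, C->B, D->DBA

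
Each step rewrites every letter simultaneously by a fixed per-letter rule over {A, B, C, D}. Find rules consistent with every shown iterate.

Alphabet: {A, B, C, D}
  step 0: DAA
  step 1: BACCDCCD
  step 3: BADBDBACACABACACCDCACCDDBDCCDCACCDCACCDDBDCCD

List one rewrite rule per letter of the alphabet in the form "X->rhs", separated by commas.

A->CCD, B->DBD, C->CA, D->BA

  step 0 ⇒ step 1: DAA ⇒ BA·CCD·CCD
    A ↦ CCD
    D ↦ BA
    B ↦ DBD  (constrained at step 1)
    C ↦ CA  (constrained at step 1)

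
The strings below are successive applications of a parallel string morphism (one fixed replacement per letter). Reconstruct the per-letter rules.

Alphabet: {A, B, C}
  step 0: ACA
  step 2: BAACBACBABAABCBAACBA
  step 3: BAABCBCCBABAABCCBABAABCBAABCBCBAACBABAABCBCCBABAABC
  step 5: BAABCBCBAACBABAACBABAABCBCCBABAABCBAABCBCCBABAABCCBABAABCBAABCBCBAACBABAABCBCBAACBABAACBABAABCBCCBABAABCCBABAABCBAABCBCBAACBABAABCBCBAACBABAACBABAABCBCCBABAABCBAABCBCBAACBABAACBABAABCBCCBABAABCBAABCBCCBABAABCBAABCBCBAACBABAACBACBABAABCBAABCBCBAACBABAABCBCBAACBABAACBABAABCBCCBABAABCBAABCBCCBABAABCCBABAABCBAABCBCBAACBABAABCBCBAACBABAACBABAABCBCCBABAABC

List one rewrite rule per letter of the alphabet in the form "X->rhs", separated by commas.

  step 2 ⇒ step 3: BAACBACBABAABCBAACBA ⇒ BAA·BC·BC·CBA·BAA·BC·CBA·BAA·BC·BAA·BC·BC·BAA·CBA·BAA·BC·BC·CBA·BAA·BC
    A ↦ BC
    B ↦ BAA
    C ↦ CBA

A->BC, B->BAA, C->CBA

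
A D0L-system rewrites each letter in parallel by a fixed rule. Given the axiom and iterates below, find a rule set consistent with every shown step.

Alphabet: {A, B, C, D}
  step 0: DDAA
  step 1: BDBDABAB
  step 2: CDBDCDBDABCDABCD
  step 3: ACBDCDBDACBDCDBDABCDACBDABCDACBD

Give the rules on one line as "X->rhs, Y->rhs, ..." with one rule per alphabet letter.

A->AB, B->CD, C->AC, D->BD

  step 2 ⇒ step 3: CDBDCDBDABCDABCD ⇒ AC·BD·CD·BD·AC·BD·CD·BD·AB·CD·AC·BD·AB·CD·AC·BD
    A ↦ AB
    B ↦ CD
    C ↦ AC
    D ↦ BD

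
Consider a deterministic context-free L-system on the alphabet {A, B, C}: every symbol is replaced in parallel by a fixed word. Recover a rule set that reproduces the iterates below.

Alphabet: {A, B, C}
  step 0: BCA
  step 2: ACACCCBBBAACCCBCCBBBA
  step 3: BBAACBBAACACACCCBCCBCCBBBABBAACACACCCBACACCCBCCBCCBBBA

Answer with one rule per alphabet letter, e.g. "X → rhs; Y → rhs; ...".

  step 2 ⇒ step 3: ACACCCBBBAACCCBCCBBBA ⇒ BBA·AC·BBA·AC·AC·AC·CCB·CCB·CCB·BBA·BBA·AC·AC·AC·CCB·AC·AC·CCB·CCB·CCB·BBA
    A ↦ BBA
    B ↦ CCB
    C ↦ AC

A->BBA, B->CCB, C->AC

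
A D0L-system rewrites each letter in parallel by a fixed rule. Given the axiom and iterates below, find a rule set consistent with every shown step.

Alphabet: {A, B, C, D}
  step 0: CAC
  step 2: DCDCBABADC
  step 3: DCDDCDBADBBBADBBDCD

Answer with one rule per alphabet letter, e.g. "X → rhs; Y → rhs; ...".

A->DBB, B->BA, C->D, D->DC

  step 2 ⇒ step 3: DCDCBABADC ⇒ DC·D·DC·D·BA·DBB·BA·DBB·DC·D
    A ↦ DBB
    B ↦ BA
    C ↦ D
    D ↦ DC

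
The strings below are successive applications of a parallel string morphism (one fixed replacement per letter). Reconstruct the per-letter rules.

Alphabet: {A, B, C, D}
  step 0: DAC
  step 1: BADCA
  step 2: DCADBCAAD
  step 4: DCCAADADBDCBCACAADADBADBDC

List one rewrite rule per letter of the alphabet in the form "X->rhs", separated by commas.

  step 1 ⇒ step 2: BADCA ⇒ DC·AD·B·CA·AD
    A ↦ AD
    B ↦ DC
    C ↦ CA
    D ↦ B

A->AD, B->DC, C->CA, D->B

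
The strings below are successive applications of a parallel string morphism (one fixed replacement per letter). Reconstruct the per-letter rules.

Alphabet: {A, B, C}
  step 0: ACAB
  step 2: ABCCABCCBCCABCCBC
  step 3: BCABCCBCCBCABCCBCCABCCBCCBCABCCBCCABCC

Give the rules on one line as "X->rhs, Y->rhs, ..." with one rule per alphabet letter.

  step 2 ⇒ step 3: ABCCABCCBCCABCCBC ⇒ BC·A·BCC·BCC·BC·A·BCC·BCC·A·BCC·BCC·BC·A·BCC·BCC·A·BCC
    A ↦ BC
    B ↦ A
    C ↦ BCC

A->BC, B->A, C->BCC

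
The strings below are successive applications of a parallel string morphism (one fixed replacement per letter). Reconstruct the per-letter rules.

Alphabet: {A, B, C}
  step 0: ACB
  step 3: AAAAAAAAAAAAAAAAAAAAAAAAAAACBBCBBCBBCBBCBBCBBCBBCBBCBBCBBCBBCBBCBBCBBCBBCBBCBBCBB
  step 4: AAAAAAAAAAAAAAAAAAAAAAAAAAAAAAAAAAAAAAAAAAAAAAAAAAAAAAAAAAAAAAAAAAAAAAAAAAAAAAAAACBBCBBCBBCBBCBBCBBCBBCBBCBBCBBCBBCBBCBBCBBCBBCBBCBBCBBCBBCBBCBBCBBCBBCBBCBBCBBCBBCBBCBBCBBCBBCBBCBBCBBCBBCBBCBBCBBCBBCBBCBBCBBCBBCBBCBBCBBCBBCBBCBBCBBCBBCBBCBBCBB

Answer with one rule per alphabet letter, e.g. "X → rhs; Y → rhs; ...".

  step 3 ⇒ step 4: AAAAAAAAAAAAAAAAAAAAAAAAAAACBBCBBCBBCBBCBBCBBCBBCBBCBBCBBCBBCBBCBBCBBCBBCBBCBBCBB ⇒ AAA·AAA·AAA·AAA·AAA·AAA·AAA·AAA·AAA·AAA·AAA·AAA·AAA·AAA·AAA·AAA·AAA·AAA·AAA·AAA·AAA·AAA·AAA·AAA·AAA·AAA·AAA·CBB·CBB·CBB·CBB·CBB·CBB·CBB·CBB·CBB·CBB·CBB·CBB·CBB·CBB·CBB·CBB·CBB·CBB·CBB·CBB·CBB·CBB·CBB·CBB·CBB·CBB·CBB·CBB·CBB·CBB·CBB·CBB·CBB·CBB·CBB·CBB·CBB·CBB·CBB·CBB·CBB·CBB·CBB·CBB·CBB·CBB·CBB·CBB·CBB·CBB·CBB·CBB·CBB·CBB
    A ↦ AAA
    B ↦ CBB
    C ↦ CBB

A->AAA, B->CBB, C->CBB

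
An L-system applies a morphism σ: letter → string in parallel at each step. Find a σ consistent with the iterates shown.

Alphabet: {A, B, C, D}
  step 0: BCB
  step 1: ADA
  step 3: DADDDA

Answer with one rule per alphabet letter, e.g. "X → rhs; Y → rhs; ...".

  step 0 ⇒ step 1: BCB ⇒ A·D·A
    B ↦ A
    C ↦ D
    A ↦ CB  (constrained at step 1)
    D ↦ CC  (constrained at step 1)

A->CB, B->A, C->D, D->CC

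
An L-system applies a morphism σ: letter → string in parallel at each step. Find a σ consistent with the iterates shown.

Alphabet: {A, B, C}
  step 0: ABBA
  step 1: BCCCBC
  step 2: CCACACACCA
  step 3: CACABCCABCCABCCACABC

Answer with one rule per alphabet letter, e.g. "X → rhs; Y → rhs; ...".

  step 2 ⇒ step 3: CCACACACCA ⇒ CA·CA·BC·CA·BC·CA·BC·CA·CA·BC
    A ↦ BC
    C ↦ CA
  step 0 ⇒ step 1: ABBA ⇒ BC·C·C·BC
    B ↦ C

A->BC, B->C, C->CA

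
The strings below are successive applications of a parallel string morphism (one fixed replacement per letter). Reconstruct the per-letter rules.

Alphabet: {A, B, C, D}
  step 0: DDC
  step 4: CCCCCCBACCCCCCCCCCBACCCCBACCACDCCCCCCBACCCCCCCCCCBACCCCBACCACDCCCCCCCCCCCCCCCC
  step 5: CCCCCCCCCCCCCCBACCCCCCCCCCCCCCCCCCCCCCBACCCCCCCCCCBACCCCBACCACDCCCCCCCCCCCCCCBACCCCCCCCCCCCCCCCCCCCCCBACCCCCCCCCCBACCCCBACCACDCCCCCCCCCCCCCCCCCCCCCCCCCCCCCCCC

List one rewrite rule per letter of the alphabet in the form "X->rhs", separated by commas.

A->BA, B->CC, C->CC, D->ACD

  step 4 ⇒ step 5: CCCCCCBACCCCCCCCCCBACCCCBACCACDCCCCCCBACCCCCCCCCCBACCCCBACCACDCCCCCCCCCCCCCCCC ⇒ CC·CC·CC·CC·CC·CC·CC·BA·CC·CC·CC·CC·CC·CC·CC·CC·CC·CC·CC·BA·CC·CC·CC·CC·CC·BA·CC·CC·BA·CC·ACD·CC·CC·CC·CC·CC·CC·CC·BA·CC·CC·CC·CC·CC·CC·CC·CC·CC·CC·CC·BA·CC·CC·CC·CC·CC·BA·CC·CC·BA·CC·ACD·CC·CC·CC·CC·CC·CC·CC·CC·CC·CC·CC·CC·CC·CC·CC·CC
    A ↦ BA
    B ↦ CC
    C ↦ CC
    D ↦ ACD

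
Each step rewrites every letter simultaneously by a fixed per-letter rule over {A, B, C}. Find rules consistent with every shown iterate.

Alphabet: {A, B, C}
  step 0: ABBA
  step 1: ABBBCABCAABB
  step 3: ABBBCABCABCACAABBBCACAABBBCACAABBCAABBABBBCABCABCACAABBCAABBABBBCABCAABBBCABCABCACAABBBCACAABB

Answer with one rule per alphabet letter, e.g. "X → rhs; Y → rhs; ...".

A->ABB, B->BCA, C->CA

  step 0 ⇒ step 1: ABBA ⇒ ABB·BCA·BCA·ABB
    A ↦ ABB
    B ↦ BCA
    C ↦ CA  (constrained at step 1)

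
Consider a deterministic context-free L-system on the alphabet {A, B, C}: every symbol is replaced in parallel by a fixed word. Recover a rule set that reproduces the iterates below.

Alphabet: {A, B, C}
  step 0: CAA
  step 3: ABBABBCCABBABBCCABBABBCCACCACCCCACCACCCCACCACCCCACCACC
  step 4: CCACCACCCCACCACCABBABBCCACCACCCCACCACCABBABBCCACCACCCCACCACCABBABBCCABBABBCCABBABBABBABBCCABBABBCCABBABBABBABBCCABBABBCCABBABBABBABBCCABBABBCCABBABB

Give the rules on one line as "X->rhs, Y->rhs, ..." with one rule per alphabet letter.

  step 3 ⇒ step 4: ABBABBCCABBABBCCABBABBCCACCACCCCACCACCCCACCACCCCACCACC ⇒ CC·ACC·ACC·CC·ACC·ACC·ABB·ABB·CC·ACC·ACC·CC·ACC·ACC·ABB·ABB·CC·ACC·ACC·CC·ACC·ACC·ABB·ABB·CC·ABB·ABB·CC·ABB·ABB·ABB·ABB·CC·ABB·ABB·CC·ABB·ABB·ABB·ABB·CC·ABB·ABB·CC·ABB·ABB·ABB·ABB·CC·ABB·ABB·CC·ABB·ABB
    A ↦ CC
    B ↦ ACC
    C ↦ ABB

A->CC, B->ACC, C->ABB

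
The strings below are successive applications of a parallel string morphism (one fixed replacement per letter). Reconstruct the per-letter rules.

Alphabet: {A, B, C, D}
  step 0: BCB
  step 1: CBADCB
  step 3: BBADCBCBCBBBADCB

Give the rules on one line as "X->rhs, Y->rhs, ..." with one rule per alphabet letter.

  step 0 ⇒ step 1: BCB ⇒ CB·AD·CB
    B ↦ CB
    C ↦ AD
    A ↦ B  (constrained at step 1)
    D ↦ B  (constrained at step 1)

A->B, B->CB, C->AD, D->B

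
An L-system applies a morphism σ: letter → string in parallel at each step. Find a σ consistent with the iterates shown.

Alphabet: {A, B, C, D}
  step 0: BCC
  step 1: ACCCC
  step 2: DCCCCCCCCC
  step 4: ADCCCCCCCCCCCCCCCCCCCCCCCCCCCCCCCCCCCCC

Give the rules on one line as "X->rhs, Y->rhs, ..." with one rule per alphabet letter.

A->DC, B->A, C->CC, D->BA

  step 1 ⇒ step 2: ACCCC ⇒ DC·CC·CC·CC·CC
    A ↦ DC
    C ↦ CC
  step 0 ⇒ step 1: BCC ⇒ A·CC·CC
    B ↦ A
    D ↦ BA  (constrained at step 2)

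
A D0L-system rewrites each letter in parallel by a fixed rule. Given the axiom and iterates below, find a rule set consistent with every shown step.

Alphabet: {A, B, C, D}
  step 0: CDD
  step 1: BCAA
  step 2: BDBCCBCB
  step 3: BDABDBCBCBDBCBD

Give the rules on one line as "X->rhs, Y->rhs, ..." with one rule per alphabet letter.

  step 2 ⇒ step 3: BDBCCBCB ⇒ BD·A·BD·BC·BC·BD·BC·BD
    B ↦ BD
    C ↦ BC
    D ↦ A
  step 1 ⇒ step 2: BCAA ⇒ BD·BC·CB·CB
    A ↦ CB

A->CB, B->BD, C->BC, D->A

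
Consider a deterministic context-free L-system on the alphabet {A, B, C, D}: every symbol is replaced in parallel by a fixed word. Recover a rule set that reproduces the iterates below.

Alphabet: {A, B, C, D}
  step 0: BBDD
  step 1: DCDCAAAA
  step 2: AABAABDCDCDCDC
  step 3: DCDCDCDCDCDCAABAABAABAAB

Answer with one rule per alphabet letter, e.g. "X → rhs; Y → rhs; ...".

A->DC, B->DC, C->B, D->AA

  step 2 ⇒ step 3: AABAABDCDCDCDC ⇒ DC·DC·DC·DC·DC·DC·AA·B·AA·B·AA·B·AA·B
    A ↦ DC
    B ↦ DC
    C ↦ B
    D ↦ AA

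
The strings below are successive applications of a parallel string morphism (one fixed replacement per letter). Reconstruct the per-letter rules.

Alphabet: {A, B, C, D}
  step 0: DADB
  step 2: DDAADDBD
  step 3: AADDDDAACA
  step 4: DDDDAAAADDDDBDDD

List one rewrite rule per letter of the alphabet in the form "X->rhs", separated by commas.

  step 3 ⇒ step 4: AADDDDAACA ⇒ DD·DD·A·A·A·A·DD·DD·BD·DD
    A ↦ DD
    C ↦ BD
    D ↦ A
  step 2 ⇒ step 3: DDAADDBD ⇒ A·A·DD·DD·A·A·C·A
    B ↦ C

A->DD, B->C, C->BD, D->A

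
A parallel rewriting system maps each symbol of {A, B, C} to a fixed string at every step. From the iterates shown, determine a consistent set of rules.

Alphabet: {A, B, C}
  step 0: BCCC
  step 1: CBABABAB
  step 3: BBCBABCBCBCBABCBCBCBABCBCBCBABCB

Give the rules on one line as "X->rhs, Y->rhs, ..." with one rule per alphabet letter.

A->BB, B->CB, C->AB

  step 0 ⇒ step 1: BCCC ⇒ CB·AB·AB·AB
    B ↦ CB
    C ↦ AB
    A ↦ BB  (constrained at step 1)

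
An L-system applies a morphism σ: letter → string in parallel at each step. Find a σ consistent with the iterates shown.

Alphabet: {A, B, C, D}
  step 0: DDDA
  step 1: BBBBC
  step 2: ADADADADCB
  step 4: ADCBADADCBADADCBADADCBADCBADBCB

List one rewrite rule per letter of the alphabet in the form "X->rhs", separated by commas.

A->BC, B->AD, C->CB, D->B

  step 1 ⇒ step 2: BBBBC ⇒ AD·AD·AD·AD·CB
    B ↦ AD
    C ↦ CB
  step 0 ⇒ step 1: DDDA ⇒ B·B·B·BC
    A ↦ BC
  step 0 ⇒ step 1: DDDA ⇒ B·B·B·BC
    D ↦ B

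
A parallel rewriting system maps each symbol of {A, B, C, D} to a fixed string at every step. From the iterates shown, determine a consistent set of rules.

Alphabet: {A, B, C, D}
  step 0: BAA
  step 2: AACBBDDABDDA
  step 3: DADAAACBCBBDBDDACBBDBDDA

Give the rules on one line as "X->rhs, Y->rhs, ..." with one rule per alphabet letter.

  step 2 ⇒ step 3: AACBBDDABDDA ⇒ DA·DA·AA·CB·CB·BD·BD·DA·CB·BD·BD·DA
    A ↦ DA
    B ↦ CB
    C ↦ AA
    D ↦ BD

A->DA, B->CB, C->AA, D->BD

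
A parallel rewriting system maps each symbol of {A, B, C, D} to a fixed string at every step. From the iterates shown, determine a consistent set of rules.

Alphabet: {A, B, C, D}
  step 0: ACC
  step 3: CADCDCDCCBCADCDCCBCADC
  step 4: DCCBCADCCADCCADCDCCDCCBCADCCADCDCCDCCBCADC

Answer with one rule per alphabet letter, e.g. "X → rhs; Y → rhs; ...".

A->CB, B->C, C->DC, D->CA

  step 3 ⇒ step 4: CADCDCDCCBCADCDCCBCADC ⇒ DC·CB·CA·DC·CA·DC·CA·DC·DC·C·DC·CB·CA·DC·CA·DC·DC·C·DC·CB·CA·DC
    A ↦ CB
    B ↦ C
    C ↦ DC
    D ↦ CA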